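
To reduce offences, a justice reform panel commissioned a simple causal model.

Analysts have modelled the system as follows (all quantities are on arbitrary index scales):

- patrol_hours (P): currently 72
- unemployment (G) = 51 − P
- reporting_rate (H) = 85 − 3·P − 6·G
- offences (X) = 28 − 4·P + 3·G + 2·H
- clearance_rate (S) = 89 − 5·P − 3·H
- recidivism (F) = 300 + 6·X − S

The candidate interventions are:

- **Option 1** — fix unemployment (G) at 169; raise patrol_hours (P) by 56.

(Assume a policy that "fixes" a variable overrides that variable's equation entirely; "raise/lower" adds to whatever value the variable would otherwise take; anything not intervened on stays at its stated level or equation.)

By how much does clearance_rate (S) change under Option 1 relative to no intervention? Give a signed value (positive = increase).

3644

Baseline:
  P = 72
  G = 51 − 72 = -21
  H = 85 − 3·72 − 6·(-21) = -5
  S = 89 − 5·72 − 3·(-5) = -256
Option 1 (G := 169, P + 56):
  P = 72 + 56 = 128
  G = 169
  H = 85 − 3·128 − 6·169 = -1313
  S = 89 − 5·128 − 3·(-1313) = 3388
Change in S: 3388 − (-256) = 3644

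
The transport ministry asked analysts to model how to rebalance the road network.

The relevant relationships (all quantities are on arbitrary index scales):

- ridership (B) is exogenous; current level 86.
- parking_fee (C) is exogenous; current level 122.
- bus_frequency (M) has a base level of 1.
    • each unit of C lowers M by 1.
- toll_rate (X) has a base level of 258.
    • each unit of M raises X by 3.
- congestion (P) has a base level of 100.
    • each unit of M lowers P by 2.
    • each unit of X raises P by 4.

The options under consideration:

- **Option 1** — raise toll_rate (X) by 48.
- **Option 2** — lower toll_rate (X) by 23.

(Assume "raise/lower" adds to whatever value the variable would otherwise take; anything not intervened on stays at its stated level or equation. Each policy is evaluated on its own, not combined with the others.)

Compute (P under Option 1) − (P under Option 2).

Option 1 (X + 48):
  C = 122
  M = 1 − 122 = -121
  X = 258 + 3·(-121) (+48 from intervention) = -57
  P = 100 − 2·(-121) + 4·(-57) = 114
Option 2 (X − 23):
  C = 122
  M = 1 − 122 = -121
  X = 258 + 3·(-121) (−23 from intervention) = -128
  P = 100 − 2·(-121) + 4·(-128) = -170
P: 114 − (-170) = 284

284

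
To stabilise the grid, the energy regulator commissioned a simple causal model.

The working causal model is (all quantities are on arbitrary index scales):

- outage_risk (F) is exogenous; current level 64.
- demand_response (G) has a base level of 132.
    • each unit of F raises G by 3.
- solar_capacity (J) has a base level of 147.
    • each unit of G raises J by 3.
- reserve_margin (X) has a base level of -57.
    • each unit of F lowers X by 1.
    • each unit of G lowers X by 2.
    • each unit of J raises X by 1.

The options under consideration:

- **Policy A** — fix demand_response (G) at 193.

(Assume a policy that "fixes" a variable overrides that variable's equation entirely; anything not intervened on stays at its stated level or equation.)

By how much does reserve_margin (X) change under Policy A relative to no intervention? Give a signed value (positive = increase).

-131

Baseline:
  F = 64
  G = 132 + 3·64 = 324
  J = 147 + 3·324 = 1119
  X = -57 − 64 − 2·324 + 1119 = 350
Policy A (G := 193):
  F = 64
  G = 193
  J = 147 + 3·193 = 726
  X = -57 − 64 − 2·193 + 726 = 219
Change in X: 219 − 350 = -131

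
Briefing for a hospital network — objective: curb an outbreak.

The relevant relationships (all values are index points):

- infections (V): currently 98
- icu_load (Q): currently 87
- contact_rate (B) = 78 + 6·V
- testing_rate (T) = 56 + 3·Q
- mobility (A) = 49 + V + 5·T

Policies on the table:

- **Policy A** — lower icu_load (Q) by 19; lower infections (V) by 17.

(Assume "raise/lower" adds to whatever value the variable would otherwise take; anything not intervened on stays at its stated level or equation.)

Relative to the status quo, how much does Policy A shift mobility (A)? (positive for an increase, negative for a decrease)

Baseline:
  V = 98
  Q = 87
  T = 56 + 3·87 = 317
  A = 49 + 98 + 5·317 = 1732
Policy A (Q − 19, V − 17):
  V = 98 − 17 = 81
  Q = 87 − 19 = 68
  T = 56 + 3·68 = 260
  A = 49 + 81 + 5·260 = 1430
Change in A: 1430 − 1732 = -302

-302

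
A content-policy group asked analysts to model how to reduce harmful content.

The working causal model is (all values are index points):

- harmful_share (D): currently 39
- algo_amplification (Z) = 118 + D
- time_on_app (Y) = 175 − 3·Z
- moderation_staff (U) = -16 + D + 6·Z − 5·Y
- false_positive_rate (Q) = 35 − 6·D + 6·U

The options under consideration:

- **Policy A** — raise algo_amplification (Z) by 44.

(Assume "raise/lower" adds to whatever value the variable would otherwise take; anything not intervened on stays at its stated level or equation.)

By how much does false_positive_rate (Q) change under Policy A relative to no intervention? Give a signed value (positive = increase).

Baseline:
  D = 39
  Z = 118 + 39 = 157
  Y = 175 − 3·157 = -296
  U = -16 + 39 + 6·157 − 5·(-296) = 2445
  Q = 35 − 6·39 + 6·2445 = 14471
Policy A (Z + 44):
  D = 39
  Z = 118 + 39 (+44 from intervention) = 201
  Y = 175 − 3·201 = -428
  U = -16 + 39 + 6·201 − 5·(-428) = 3369
  Q = 35 − 6·39 + 6·3369 = 20015
Change in Q: 20015 − 14471 = 5544

5544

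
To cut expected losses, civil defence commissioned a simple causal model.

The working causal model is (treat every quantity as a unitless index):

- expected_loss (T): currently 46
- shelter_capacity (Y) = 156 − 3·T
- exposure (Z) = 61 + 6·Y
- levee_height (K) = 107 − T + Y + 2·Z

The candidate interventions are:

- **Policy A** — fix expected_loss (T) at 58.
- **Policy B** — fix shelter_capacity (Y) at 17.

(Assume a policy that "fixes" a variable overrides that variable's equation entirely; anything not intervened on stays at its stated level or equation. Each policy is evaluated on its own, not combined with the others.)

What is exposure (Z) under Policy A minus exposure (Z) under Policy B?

-210

Policy A (T := 58):
  T = 58
  Y = 156 − 3·58 = -18
  Z = 61 + 6·(-18) = -47
Policy B (Y := 17):
  T = 46
  Y = 17
  Z = 61 + 6·17 = 163
Z: -47 − 163 = -210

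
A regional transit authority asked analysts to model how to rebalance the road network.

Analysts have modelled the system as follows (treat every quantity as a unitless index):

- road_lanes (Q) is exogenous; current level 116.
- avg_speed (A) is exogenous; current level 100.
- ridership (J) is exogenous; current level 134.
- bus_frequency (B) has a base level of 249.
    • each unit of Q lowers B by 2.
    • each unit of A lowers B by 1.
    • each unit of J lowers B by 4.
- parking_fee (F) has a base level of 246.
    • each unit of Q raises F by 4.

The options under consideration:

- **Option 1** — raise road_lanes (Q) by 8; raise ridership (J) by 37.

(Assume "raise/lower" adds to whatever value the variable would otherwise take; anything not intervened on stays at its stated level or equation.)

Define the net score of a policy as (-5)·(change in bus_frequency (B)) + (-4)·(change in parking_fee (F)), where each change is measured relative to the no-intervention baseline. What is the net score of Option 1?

692

Baseline:
  Q = 116
  A = 100
  J = 134
  B = 249 − 2·116 − 100 − 4·134 = -619
  F = 246 + 4·116 = 710
Option 1 (Q + 8, J + 37):
  Q = 116 + 8 = 124
  A = 100
  J = 134 + 37 = 171
  B = 249 − 2·124 − 100 − 4·171 = -783
  F = 246 + 4·124 = 742
ΔB = -783 − (-619) = -164; ΔF = 742 − 710 = 32
Score = (-5)·(-164) + (-4)·32 = 692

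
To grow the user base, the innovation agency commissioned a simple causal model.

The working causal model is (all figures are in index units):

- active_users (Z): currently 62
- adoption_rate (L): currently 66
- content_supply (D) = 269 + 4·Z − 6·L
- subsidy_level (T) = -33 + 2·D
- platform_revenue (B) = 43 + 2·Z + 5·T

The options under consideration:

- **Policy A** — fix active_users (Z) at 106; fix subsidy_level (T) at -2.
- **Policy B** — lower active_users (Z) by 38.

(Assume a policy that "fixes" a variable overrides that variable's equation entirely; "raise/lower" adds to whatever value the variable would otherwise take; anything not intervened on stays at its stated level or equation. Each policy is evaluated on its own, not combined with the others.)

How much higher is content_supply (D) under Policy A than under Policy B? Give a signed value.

Policy A (Z := 106, T := -2):
  Z = 106
  L = 66
  D = 269 + 4·106 − 6·66 = 297
Policy B (Z − 38):
  Z = 62 − 38 = 24
  L = 66
  D = 269 + 4·24 − 6·66 = -31
D: 297 − (-31) = 328

328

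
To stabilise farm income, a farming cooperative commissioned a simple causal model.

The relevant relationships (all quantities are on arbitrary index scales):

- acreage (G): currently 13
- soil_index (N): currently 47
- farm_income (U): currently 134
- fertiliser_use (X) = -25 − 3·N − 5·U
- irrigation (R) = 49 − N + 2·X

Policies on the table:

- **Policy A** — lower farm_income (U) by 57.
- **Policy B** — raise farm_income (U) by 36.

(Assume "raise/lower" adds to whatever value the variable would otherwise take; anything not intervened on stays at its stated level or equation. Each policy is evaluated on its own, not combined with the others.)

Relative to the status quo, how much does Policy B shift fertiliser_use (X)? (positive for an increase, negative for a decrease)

Baseline:
  N = 47
  U = 134
  X = -25 − 3·47 − 5·134 = -836
Policy B (U + 36):
  N = 47
  U = 134 + 36 = 170
  X = -25 − 3·47 − 5·170 = -1016
Change in X: -1016 − (-836) = -180

-180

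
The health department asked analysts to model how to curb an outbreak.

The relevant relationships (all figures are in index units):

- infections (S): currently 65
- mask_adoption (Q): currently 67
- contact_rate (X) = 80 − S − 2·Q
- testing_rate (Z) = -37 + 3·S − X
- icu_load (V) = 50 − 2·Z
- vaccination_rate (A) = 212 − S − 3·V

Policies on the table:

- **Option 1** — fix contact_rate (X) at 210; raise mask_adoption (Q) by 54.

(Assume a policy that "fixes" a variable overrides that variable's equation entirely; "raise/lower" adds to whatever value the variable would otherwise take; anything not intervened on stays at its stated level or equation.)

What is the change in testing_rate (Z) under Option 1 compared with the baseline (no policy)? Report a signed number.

-329

Baseline:
  S = 65
  Q = 67
  X = 80 − 65 − 2·67 = -119
  Z = -37 + 3·65 − (-119) = 277
Option 1 (X := 210, Q + 54):
  S = 65
  Q = 67 + 54 = 121
  X = 210
  Z = -37 + 3·65 − 210 = -52
Change in Z: -52 − 277 = -329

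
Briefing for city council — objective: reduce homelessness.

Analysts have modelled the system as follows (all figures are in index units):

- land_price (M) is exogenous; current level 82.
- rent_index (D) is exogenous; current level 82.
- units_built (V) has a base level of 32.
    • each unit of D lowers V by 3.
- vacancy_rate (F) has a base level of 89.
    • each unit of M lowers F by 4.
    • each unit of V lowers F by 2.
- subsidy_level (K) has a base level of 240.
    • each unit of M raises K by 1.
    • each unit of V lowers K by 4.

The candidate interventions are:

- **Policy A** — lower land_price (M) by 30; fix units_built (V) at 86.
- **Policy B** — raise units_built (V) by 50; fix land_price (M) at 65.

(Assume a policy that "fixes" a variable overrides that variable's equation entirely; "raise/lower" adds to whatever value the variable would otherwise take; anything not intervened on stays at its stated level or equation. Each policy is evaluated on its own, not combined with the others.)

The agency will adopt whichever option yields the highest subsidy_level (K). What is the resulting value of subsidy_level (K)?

Policy A (M − 30, V := 86):
  M = 82 − 30 = 52
  D = 82
  V = 86
  K = 240 + 52 − 4·86 = -52
Policy B (V + 50, M := 65):
  M = 65
  D = 82
  V = 32 − 3·82 (+50 from intervention) = -164
  K = 240 + 65 − 4·(-164) = 961
Comparing — Policy A: K=-52, Policy B: K=961. Highest is 961 (Policy B).

961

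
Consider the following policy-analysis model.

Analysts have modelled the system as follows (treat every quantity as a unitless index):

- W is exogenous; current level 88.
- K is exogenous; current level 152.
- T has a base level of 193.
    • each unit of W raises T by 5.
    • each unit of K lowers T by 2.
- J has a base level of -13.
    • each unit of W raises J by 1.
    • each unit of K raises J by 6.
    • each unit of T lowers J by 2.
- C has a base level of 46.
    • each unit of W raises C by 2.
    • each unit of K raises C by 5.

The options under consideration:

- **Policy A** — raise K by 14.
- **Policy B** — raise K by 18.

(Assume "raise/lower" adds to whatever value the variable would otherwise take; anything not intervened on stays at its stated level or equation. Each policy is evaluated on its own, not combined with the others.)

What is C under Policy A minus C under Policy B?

-20

Policy A (K + 14):
  W = 88
  K = 152 + 14 = 166
  C = 46 + 2·88 + 5·166 = 1052
Policy B (K + 18):
  W = 88
  K = 152 + 18 = 170
  C = 46 + 2·88 + 5·170 = 1072
C: 1052 − 1072 = -20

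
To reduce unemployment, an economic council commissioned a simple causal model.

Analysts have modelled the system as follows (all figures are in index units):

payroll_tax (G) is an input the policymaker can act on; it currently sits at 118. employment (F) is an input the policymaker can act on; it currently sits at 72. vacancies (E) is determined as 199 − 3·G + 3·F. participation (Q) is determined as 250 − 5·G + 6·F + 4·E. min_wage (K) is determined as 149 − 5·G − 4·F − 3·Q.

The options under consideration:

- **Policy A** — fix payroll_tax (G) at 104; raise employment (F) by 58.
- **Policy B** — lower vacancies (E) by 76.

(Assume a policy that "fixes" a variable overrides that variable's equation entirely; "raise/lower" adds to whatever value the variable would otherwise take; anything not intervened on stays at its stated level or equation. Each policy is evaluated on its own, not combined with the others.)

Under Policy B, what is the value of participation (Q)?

Policy B (E − 76):
  G = 118
  F = 72
  E = 199 − 3·118 + 3·72 (−76 from intervention) = -15
  Q = 250 − 5·118 + 6·72 + 4·(-15) = 32

32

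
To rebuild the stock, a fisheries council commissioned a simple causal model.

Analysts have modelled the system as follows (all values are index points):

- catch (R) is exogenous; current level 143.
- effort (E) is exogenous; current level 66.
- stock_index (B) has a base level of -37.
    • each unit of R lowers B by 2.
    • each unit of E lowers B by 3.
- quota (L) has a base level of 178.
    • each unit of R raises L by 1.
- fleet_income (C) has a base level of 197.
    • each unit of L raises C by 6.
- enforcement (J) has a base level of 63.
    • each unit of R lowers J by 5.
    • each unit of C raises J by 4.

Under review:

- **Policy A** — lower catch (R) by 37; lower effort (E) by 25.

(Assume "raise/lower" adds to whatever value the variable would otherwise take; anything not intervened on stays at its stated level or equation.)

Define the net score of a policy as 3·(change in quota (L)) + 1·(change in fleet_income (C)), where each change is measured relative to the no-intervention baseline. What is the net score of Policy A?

-333

Baseline:
  R = 143
  L = 178 + 143 = 321
  C = 197 + 6·321 = 2123
Policy A (R − 37, E − 25):
  R = 143 − 37 = 106
  L = 178 + 106 = 284
  C = 197 + 6·284 = 1901
ΔL = 284 − 321 = -37; ΔC = 1901 − 2123 = -222
Score = 3·(-37) + 1·(-222) = -333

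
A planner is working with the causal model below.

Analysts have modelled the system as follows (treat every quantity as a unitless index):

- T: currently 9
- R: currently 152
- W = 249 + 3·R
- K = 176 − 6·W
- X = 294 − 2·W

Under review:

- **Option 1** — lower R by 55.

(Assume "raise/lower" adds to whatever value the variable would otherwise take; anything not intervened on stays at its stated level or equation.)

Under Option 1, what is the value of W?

Option 1 (R − 55):
  R = 152 − 55 = 97
  W = 249 + 3·97 = 540

540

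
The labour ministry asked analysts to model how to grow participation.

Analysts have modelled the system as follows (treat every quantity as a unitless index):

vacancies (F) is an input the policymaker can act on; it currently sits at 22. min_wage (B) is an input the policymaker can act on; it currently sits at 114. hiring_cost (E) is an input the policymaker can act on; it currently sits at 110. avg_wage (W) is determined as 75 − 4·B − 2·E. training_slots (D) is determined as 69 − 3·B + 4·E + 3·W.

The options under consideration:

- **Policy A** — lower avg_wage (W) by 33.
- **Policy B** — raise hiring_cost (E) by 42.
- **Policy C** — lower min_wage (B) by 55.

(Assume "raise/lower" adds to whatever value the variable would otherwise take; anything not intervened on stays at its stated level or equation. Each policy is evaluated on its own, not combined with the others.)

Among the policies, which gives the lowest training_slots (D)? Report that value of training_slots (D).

Policy A (W − 33):
  B = 114
  E = 110
  W = 75 − 4·114 − 2·110 (−33 from intervention) = -634
  D = 69 − 3·114 + 4·110 + 3·(-634) = -1735
Policy B (E + 42):
  B = 114
  E = 110 + 42 = 152
  W = 75 − 4·114 − 2·152 = -685
  D = 69 − 3·114 + 4·152 + 3·(-685) = -1720
Policy C (B − 55):
  B = 114 − 55 = 59
  E = 110
  W = 75 − 4·59 − 2·110 = -381
  D = 69 − 3·59 + 4·110 + 3·(-381) = -811
Comparing — Policy A: D=-1735, Policy B: D=-1720, Policy C: D=-811. Lowest is -1735 (Policy A).

-1735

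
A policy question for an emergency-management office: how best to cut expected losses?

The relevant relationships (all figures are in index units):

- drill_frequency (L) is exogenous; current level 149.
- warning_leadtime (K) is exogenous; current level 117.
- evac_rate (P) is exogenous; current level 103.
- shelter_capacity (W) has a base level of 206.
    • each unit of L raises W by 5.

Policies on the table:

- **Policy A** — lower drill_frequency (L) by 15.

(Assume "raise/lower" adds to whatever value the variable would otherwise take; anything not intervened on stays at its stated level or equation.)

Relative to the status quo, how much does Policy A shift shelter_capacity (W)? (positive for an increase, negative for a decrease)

Baseline:
  L = 149
  W = 206 + 5·149 = 951
Policy A (L − 15):
  L = 149 − 15 = 134
  W = 206 + 5·134 = 876
Change in W: 876 − 951 = -75

-75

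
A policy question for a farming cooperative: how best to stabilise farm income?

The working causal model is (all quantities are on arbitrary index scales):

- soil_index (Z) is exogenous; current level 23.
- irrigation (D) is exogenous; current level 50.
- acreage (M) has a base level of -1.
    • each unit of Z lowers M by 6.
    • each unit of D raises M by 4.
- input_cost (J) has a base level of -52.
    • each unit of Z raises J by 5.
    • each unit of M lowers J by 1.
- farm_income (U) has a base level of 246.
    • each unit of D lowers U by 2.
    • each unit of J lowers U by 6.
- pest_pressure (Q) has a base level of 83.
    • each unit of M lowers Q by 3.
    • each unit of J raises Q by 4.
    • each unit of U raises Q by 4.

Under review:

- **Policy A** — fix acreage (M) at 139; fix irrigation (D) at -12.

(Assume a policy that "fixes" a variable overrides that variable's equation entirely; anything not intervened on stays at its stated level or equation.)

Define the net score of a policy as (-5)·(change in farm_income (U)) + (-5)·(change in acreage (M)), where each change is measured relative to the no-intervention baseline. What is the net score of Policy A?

-3350

Baseline:
  Z = 23
  D = 50
  M = -1 − 6·23 + 4·50 = 61
  J = -52 + 5·23 − 61 = 2
  U = 246 − 2·50 − 6·2 = 134
Policy A (M := 139, D := -12):
  Z = 23
  D = -12
  M = 139
  J = -52 + 5·23 − 139 = -76
  U = 246 − 2·(-12) − 6·(-76) = 726
ΔU = 726 − 134 = 592; ΔM = 139 − 61 = 78
Score = (-5)·592 + (-5)·78 = -3350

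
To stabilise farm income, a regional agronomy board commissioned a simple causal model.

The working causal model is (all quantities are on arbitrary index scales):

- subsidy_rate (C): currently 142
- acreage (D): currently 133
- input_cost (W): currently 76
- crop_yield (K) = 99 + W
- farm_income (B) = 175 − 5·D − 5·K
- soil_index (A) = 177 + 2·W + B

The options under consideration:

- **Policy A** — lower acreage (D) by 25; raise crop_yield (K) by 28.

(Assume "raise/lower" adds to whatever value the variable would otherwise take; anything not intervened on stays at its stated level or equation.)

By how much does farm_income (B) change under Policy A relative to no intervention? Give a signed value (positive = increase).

Baseline:
  D = 133
  W = 76
  K = 99 + 76 = 175
  B = 175 − 5·133 − 5·175 = -1365
Policy A (D − 25, K + 28):
  D = 133 − 25 = 108
  W = 76
  K = 99 + 76 (+28 from intervention) = 203
  B = 175 − 5·108 − 5·203 = -1380
Change in B: -1380 − (-1365) = -15

-15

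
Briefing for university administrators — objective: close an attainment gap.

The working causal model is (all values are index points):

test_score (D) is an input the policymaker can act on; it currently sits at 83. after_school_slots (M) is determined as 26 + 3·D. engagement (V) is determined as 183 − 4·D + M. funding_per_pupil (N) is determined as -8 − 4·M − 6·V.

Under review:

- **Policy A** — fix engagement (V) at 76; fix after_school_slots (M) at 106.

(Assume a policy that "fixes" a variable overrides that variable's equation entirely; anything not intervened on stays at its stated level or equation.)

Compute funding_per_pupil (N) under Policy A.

Policy A (V := 76, M := 106):
  D = 83
  M = 106
  V = 76
  N = -8 − 4·106 − 6·76 = -888

-888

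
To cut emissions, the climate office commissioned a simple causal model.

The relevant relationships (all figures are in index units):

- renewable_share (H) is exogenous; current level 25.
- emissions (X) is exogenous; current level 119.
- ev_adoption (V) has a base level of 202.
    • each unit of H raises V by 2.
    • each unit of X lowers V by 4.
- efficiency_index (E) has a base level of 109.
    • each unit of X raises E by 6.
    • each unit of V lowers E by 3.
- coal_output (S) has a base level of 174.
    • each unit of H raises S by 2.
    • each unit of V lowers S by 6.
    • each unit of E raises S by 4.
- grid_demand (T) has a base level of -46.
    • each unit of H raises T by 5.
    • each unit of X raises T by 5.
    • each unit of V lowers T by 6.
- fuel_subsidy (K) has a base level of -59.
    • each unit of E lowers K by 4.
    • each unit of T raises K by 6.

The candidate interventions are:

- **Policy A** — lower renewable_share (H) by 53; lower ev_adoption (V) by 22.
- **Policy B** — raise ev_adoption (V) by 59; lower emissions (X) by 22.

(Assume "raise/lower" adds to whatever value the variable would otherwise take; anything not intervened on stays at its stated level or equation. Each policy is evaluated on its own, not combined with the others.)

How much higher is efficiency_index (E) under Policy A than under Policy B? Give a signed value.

957

Policy A (H − 53, V − 22):
  H = 25 − 53 = -28
  X = 119
  V = 202 + 2·(-28) − 4·119 (−22 from intervention) = -352
  E = 109 + 6·119 − 3·(-352) = 1879
Policy B (V + 59, X − 22):
  H = 25
  X = 119 − 22 = 97
  V = 202 + 2·25 − 4·97 (+59 from intervention) = -77
  E = 109 + 6·97 − 3·(-77) = 922
E: 1879 − 922 = 957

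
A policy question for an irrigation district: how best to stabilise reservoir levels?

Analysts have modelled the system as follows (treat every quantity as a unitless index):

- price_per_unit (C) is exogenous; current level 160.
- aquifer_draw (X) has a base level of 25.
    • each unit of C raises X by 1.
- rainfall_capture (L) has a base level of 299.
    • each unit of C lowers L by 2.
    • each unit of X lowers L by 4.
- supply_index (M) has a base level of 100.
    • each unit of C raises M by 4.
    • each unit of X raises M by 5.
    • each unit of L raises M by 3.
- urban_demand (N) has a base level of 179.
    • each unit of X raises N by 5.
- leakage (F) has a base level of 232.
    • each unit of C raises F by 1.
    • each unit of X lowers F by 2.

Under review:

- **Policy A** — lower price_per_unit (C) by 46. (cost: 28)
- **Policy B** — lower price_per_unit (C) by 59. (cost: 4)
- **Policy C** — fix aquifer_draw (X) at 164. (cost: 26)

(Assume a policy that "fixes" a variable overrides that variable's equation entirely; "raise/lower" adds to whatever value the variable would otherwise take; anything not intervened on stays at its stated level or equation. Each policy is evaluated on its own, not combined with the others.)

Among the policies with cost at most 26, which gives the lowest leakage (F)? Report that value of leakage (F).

Policy B (C − 59):
  C = 160 − 59 = 101
  X = 25 + 101 = 126
  F = 232 + 101 − 2·126 = 81
Policy C (X := 164):
  C = 160
  X = 164
  F = 232 + 160 − 2·164 = 64
Comparing — Policy B: F=81, Policy C: F=64. Lowest is 64 (Policy C).

64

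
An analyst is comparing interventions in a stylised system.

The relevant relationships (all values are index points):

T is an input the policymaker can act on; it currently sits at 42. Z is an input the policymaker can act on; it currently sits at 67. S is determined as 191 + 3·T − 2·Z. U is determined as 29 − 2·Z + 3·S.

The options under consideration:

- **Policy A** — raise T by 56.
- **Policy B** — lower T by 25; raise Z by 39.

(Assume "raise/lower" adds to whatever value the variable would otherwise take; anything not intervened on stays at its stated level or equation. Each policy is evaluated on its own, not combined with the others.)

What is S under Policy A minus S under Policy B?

321

Policy A (T + 56):
  T = 42 + 56 = 98
  Z = 67
  S = 191 + 3·98 − 2·67 = 351
Policy B (T − 25, Z + 39):
  T = 42 − 25 = 17
  Z = 67 + 39 = 106
  S = 191 + 3·17 − 2·106 = 30
S: 351 − 30 = 321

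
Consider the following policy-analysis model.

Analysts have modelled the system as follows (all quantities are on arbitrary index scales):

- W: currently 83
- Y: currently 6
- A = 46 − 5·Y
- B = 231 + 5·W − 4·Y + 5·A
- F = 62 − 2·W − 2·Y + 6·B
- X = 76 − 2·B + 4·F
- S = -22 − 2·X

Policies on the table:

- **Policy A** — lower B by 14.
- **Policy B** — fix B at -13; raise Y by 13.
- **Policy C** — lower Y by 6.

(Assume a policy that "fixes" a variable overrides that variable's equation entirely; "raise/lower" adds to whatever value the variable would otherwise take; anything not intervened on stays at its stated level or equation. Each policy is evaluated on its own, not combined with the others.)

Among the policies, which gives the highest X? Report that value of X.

18932

Policy A (B − 14):
  W = 83
  Y = 6
  A = 46 − 5·6 = 16
  B = 231 + 5·83 − 4·6 + 5·16 (−14 from intervention) = 688
  F = 62 − 2·83 − 2·6 + 6·688 = 4012
  X = 76 − 2·688 + 4·4012 = 14748
Policy B (B := -13, Y + 13):
  W = 83
  Y = 6 + 13 = 19
  A = 46 − 5·19 = -49
  B = -13
  F = 62 − 2·83 − 2·19 + 6·(-13) = -220
  X = 76 − 2·(-13) + 4·(-220) = -778
Policy C (Y − 6):
  W = 83
  Y = 6 − 6 = 0
  A = 46 − 5·0 = 46
  B = 231 + 5·83 − 4·0 + 5·46 = 876
  F = 62 − 2·83 − 2·0 + 6·876 = 5152
  X = 76 − 2·876 + 4·5152 = 18932
Comparing — Policy A: X=14748, Policy B: X=-778, Policy C: X=18932. Highest is 18932 (Policy C).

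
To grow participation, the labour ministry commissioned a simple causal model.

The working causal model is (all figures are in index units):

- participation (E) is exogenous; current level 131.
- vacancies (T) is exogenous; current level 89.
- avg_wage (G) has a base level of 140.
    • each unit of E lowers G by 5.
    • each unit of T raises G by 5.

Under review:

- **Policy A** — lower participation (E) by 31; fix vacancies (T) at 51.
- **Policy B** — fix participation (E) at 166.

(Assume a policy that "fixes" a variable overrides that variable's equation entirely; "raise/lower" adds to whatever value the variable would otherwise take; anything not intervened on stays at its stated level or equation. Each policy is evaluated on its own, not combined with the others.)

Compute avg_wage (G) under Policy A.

-105

Policy A (E − 31, T := 51):
  E = 131 − 31 = 100
  T = 51
  G = 140 − 5·100 + 5·51 = -105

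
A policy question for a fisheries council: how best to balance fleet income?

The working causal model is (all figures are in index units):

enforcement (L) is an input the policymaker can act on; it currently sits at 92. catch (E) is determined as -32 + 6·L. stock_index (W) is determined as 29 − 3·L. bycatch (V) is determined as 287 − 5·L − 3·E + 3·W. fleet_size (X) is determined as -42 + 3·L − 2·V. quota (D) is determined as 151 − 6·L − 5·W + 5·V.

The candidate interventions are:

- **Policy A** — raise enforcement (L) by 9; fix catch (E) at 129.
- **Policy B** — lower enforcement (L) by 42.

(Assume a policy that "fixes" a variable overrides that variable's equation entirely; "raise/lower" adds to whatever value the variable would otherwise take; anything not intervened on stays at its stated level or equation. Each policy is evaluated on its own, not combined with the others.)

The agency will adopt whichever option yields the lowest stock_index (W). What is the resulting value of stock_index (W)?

-274

Policy A (L + 9, E := 129):
  L = 92 + 9 = 101
  W = 29 − 3·101 = -274
Policy B (L − 42):
  L = 92 − 42 = 50
  W = 29 − 3·50 = -121
Comparing — Policy A: W=-274, Policy B: W=-121. Lowest is -274 (Policy A).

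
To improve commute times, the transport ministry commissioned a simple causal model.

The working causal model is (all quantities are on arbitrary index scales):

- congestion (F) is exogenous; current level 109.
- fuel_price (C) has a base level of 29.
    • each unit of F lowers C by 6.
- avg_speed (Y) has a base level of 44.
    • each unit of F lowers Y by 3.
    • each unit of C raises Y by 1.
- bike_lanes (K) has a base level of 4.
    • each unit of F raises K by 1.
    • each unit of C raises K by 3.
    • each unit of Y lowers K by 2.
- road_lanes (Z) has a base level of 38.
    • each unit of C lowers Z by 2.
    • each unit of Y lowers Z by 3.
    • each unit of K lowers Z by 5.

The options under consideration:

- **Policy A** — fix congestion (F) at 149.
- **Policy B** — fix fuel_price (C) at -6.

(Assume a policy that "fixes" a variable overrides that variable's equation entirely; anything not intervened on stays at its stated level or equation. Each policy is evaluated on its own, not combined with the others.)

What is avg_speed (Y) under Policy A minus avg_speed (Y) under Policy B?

Policy A (F := 149):
  F = 149
  C = 29 − 6·149 = -865
  Y = 44 − 3·149 + (-865) = -1268
Policy B (C := -6):
  F = 109
  C = -6
  Y = 44 − 3·109 + (-6) = -289
Y: -1268 − (-289) = -979

-979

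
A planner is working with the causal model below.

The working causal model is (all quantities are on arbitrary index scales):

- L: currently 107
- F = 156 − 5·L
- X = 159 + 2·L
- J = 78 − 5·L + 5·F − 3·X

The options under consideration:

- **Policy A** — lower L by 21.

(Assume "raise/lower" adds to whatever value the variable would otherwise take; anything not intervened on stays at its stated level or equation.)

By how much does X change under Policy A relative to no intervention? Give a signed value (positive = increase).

Baseline:
  L = 107
  X = 159 + 2·107 = 373
Policy A (L − 21):
  L = 107 − 21 = 86
  X = 159 + 2·86 = 331
Change in X: 331 − 373 = -42

-42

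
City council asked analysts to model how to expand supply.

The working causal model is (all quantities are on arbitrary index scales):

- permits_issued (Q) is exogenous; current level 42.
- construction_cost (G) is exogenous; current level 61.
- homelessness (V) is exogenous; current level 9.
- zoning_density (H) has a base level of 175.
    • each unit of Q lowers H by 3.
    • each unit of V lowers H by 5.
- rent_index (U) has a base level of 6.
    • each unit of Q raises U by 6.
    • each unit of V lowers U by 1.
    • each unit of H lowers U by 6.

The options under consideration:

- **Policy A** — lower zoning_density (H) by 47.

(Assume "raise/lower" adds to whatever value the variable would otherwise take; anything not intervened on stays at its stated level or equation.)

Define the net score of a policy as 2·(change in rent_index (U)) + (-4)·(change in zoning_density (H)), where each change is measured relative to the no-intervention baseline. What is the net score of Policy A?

752

Baseline:
  Q = 42
  V = 9
  H = 175 − 3·42 − 5·9 = 4
  U = 6 + 6·42 − 9 − 6·4 = 225
Policy A (H − 47):
  Q = 42
  V = 9
  H = 175 − 3·42 − 5·9 (−47 from intervention) = -43
  U = 6 + 6·42 − 9 − 6·(-43) = 507
ΔU = 507 − 225 = 282; ΔH = -43 − 4 = -47
Score = 2·282 + (-4)·(-47) = 752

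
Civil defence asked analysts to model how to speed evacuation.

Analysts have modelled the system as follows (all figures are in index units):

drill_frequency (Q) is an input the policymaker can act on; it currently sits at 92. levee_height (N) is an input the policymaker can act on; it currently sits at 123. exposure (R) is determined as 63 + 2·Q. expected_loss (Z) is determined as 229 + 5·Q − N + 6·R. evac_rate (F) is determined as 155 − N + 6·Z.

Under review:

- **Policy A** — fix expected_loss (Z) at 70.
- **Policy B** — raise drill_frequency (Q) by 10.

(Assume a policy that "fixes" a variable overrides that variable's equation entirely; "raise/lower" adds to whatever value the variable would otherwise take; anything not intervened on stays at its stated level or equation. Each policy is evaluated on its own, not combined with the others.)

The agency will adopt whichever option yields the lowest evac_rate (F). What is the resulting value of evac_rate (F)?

452

Policy A (Z := 70):
  Q = 92
  N = 123
  R = 63 + 2·92 = 247
  Z = 70
  F = 155 − 123 + 6·70 = 452
Policy B (Q + 10):
  Q = 92 + 10 = 102
  N = 123
  R = 63 + 2·102 = 267
  Z = 229 + 5·102 − 123 + 6·267 = 2218
  F = 155 − 123 + 6·2218 = 13340
Comparing — Policy A: F=452, Policy B: F=13340. Lowest is 452 (Policy A).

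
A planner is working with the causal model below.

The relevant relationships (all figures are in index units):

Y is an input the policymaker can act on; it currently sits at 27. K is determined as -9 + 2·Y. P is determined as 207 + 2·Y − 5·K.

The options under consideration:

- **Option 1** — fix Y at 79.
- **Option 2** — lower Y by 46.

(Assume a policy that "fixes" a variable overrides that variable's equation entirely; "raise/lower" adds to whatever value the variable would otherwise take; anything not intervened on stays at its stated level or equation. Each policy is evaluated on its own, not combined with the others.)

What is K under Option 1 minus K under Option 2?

196

Option 1 (Y := 79):
  Y = 79
  K = -9 + 2·79 = 149
Option 2 (Y − 46):
  Y = 27 − 46 = -19
  K = -9 + 2·(-19) = -47
K: 149 − (-47) = 196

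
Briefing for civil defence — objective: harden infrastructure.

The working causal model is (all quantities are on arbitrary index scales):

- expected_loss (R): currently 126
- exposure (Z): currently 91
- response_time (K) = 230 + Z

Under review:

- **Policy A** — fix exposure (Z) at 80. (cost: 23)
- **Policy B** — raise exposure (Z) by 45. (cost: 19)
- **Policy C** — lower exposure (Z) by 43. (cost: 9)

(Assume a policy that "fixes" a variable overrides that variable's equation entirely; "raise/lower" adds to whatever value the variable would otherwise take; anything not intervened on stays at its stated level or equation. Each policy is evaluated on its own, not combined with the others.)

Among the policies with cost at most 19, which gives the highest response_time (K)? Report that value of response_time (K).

366

Policy B (Z + 45):
  Z = 91 + 45 = 136
  K = 230 + 136 = 366
Policy C (Z − 43):
  Z = 91 − 43 = 48
  K = 230 + 48 = 278
Comparing — Policy B: K=366, Policy C: K=278. Highest is 366 (Policy B).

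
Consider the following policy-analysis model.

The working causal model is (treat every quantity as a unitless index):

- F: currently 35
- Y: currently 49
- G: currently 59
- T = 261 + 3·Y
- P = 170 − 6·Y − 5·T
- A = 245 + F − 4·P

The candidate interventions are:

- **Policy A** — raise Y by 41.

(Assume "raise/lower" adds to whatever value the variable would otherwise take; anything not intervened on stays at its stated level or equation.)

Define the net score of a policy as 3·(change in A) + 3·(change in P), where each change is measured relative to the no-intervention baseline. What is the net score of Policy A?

7749

Baseline:
  F = 35
  Y = 49
  T = 261 + 3·49 = 408
  P = 170 − 6·49 − 5·408 = -2164
  A = 245 + 35 − 4·(-2164) = 8936
Policy A (Y + 41):
  F = 35
  Y = 49 + 41 = 90
  T = 261 + 3·90 = 531
  P = 170 − 6·90 − 5·531 = -3025
  A = 245 + 35 − 4·(-3025) = 12380
ΔA = 12380 − 8936 = 3444; ΔP = -3025 − (-2164) = -861
Score = 3·3444 + 3·(-861) = 7749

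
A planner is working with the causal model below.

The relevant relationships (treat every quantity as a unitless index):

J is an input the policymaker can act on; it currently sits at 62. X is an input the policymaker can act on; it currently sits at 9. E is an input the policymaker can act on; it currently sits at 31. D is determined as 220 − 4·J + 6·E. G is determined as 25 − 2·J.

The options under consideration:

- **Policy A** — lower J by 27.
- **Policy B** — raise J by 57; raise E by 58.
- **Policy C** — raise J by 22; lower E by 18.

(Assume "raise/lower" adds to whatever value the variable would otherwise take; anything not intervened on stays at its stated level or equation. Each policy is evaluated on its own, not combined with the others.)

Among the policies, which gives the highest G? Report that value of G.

Policy A (J − 27):
  J = 62 − 27 = 35
  G = 25 − 2·35 = -45
Policy B (J + 57, E + 58):
  J = 62 + 57 = 119
  G = 25 − 2·119 = -213
Policy C (J + 22, E − 18):
  J = 62 + 22 = 84
  G = 25 − 2·84 = -143
Comparing — Policy A: G=-45, Policy B: G=-213, Policy C: G=-143. Highest is -45 (Policy A).

-45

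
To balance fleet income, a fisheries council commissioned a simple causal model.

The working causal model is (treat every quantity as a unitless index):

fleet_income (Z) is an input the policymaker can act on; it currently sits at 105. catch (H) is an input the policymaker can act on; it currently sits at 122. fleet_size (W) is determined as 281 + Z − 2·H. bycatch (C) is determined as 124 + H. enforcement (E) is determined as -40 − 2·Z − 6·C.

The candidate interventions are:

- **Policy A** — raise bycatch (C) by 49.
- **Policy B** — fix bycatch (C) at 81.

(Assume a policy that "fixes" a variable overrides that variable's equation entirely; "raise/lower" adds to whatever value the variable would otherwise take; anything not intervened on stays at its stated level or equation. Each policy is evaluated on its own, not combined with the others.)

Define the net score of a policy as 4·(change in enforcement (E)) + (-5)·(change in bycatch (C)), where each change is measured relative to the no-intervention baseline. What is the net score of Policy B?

Baseline:
  Z = 105
  H = 122
  C = 124 + 122 = 246
  E = -40 − 2·105 − 6·246 = -1726
Policy B (C := 81):
  Z = 105
  H = 122
  C = 81
  E = -40 − 2·105 − 6·81 = -736
ΔE = -736 − (-1726) = 990; ΔC = 81 − 246 = -165
Score = 4·990 + (-5)·(-165) = 4785

4785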